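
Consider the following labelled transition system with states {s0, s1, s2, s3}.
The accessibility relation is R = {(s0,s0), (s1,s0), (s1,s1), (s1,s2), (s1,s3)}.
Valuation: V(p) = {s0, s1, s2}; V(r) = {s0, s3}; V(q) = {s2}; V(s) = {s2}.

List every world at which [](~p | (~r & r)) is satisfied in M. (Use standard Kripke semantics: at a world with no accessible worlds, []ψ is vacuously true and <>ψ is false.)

Let φ = [](~p | (~r & r)). Evaluate φ at each world:
  s0 (successors {s0}): φ is false.
  s1 (successors {s0, s1, s2, s3}): φ is false.
  s2 (successors ∅): φ is true.
  s3 (successors ∅): φ is true.
For instance, at s1:
  At s1: [](~p | (~r & r)) requires ~p | (~r & r) at every successor {s0, s1, s2, s3}.
    ~p | (~r & r) fails at s0, so [](~p | (~r & r)) is false at s1.
Satisfying worlds: {s2, s3}

s2, s3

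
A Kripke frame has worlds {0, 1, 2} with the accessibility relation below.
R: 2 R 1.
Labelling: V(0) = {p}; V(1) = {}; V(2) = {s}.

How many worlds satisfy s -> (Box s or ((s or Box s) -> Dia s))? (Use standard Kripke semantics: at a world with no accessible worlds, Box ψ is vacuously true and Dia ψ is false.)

2

Let φ = s -> (Box s or ((s or Box s) -> Dia s)). Evaluate φ at each world:
  0 (successors ∅): φ is true.
  1 (successors ∅): φ is true.
  2 (successors {1}): φ is false.
For instance, at 2:
  At 2: s is true, Box s or ((s or Box s) -> Dia s) is false, so s -> (Box s or ((s or Box s) -> Dia s)) is false.
    At 2: Box s is false, (s or Box s) -> Dia s is false, so Box s or ((s or Box s) -> Dia s) is false.
      At 2: Box s requires s at every successor {1}.
        s fails at 1, so Box s is false at 2.
      At 2: s or Box s is true, Dia s is false, so (s or Box s) -> Dia s is false.
Satisfying worlds: {0, 1}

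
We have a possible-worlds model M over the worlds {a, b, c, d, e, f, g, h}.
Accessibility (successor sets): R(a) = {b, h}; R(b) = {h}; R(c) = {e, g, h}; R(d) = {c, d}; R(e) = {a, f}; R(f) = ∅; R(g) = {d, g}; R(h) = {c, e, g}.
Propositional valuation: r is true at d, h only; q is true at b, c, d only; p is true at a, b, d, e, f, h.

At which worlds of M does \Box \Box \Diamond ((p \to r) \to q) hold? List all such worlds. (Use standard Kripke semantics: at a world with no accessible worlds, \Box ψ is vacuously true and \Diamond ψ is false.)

Let φ = \Box \Box \Diamond ((p \to r) \to q). Evaluate φ at each world:
  a (successors {b, h}): φ is true.
  b (successors {h}): φ is true.
  c (successors {e, g, h}): φ is false.
  d (successors {c, d}): φ is true.
  e (successors {a, f}): φ is false.
  f (successors ∅): φ is true.
  g (successors {d, g}): φ is true.
  h (successors {c, e, g}): φ is false.
For instance, at e:
  At e: \Box \Box \Diamond ((p \to r) \to q) requires \Box \Diamond ((p \to r) \to q) at every successor {a, f}.
    \Box \Diamond ((p \to r) \to q) fails at a, so \Box \Box \Diamond ((p \to r) \to q) is false at e.
      At a: \Box \Diamond ((p \to r) \to q) requires \Diamond ((p \to r) \to q) at every successor {b, h}.
        \Diamond ((p \to r) \to q) fails at b, so \Box \Diamond ((p \to r) \to q) is false at a.
Satisfying worlds: {a, b, d, f, g}

a, b, d, f, g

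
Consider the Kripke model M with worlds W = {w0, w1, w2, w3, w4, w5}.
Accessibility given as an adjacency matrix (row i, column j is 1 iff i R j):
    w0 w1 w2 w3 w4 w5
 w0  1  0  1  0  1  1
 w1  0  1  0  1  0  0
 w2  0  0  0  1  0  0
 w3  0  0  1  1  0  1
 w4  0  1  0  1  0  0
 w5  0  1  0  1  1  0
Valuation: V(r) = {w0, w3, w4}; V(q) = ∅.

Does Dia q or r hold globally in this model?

No

Let φ = Dia q or r. Evaluate φ at each world:
  w0 (successors {w0, w2, w4, w5}): φ is true.
  w1 (successors {w1, w3}): φ is false.
  w2 (successors {w3}): φ is false.
  w3 (successors {w2, w3, w5}): φ is true.
  w4 (successors {w1, w3}): φ is true.
  w5 (successors {w1, w3, w4}): φ is false.
Detail at w1 (counterexample):
  At w1: Dia q is false, r is false, so Dia q or r is false.
    At w1: Dia q requires q at some successor in {w1, w3}.
      At w1: q is false.
      At w3: q is false.
    So Dia q is false at w1.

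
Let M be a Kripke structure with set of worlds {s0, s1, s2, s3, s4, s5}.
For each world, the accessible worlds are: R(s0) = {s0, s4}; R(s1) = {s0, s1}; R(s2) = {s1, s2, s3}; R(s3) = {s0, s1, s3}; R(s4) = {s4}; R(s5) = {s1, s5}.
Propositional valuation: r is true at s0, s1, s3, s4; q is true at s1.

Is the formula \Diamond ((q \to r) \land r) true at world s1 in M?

Yes

Recall that \Diamond ψ holds at a world iff ψ holds at some accessible world.
At s1: \Diamond ((q \to r) \land r) requires (q \to r) \land r at some successor in {s0, s1}.
  (q \to r) \land r holds at s0, so \Diamond ((q \to r) \land r) is true at s1.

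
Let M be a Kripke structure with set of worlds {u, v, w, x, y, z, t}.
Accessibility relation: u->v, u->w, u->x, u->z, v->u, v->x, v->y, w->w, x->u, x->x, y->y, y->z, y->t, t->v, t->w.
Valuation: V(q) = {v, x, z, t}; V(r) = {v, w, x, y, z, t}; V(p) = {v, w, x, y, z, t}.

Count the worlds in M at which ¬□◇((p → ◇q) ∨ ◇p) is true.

2

Let φ = ¬□◇((p → ◇q) ∨ ◇p). Evaluate φ at each world:
  u (successors {v, w, x, z}): φ is true.
  v (successors {u, x, y}): φ is false.
  w (successors {w}): φ is false.
  x (successors {u, x}): φ is false.
  y (successors {y, z, t}): φ is true.
  z (successors ∅): φ is false.
  t (successors {v, w}): φ is false.
For instance, at x:
  At x: □◇((p → ◇q) ∨ ◇p) is true, so ¬□◇((p → ◇q) ∨ ◇p) is false.
    At x: □◇((p → ◇q) ∨ ◇p) requires ◇((p → ◇q) ∨ ◇p) at every successor {u, x}.
      At u: ◇((p → ◇q) ∨ ◇p) is true.
      At x: ◇((p → ◇q) ∨ ◇p) is true.
    So □◇((p → ◇q) ∨ ◇p) is true at x.
Satisfying worlds: {u, y}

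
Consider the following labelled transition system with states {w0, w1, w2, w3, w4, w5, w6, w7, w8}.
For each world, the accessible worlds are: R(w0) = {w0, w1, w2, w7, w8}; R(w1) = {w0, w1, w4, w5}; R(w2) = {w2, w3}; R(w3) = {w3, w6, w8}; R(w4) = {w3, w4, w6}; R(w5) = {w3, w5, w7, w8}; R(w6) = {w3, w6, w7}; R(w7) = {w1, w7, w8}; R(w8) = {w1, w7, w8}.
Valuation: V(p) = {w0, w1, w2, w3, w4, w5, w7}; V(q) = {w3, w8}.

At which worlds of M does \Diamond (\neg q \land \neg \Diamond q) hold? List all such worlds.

w0, w1, w7, w8

Let φ = \Diamond (\neg q \land \neg \Diamond q). Evaluate φ at each world:
  w0 (successors {w0, w1, w2, w7, w8}): φ is true.
  w1 (successors {w0, w1, w4, w5}): φ is true.
  w2 (successors {w2, w3}): φ is false.
  w3 (successors {w3, w6, w8}): φ is false.
  w4 (successors {w3, w4, w6}): φ is false.
  w5 (successors {w3, w5, w7, w8}): φ is false.
  w6 (successors {w3, w6, w7}): φ is false.
  w7 (successors {w1, w7, w8}): φ is true.
  w8 (successors {w1, w7, w8}): φ is true.
For instance, at w0:
  At w0: \Diamond (\neg q \land \neg \Diamond q) requires \neg q \land \neg \Diamond q at some successor in {w0, w1, w2, w7, w8}.
    \neg q \land \neg \Diamond q holds at w1, so \Diamond (\neg q \land \neg \Diamond q) is true at w0.
      At w1: \neg q is true, \neg \Diamond q is true, so \neg q \land \neg \Diamond q is true.
Satisfying worlds: {w0, w1, w7, w8}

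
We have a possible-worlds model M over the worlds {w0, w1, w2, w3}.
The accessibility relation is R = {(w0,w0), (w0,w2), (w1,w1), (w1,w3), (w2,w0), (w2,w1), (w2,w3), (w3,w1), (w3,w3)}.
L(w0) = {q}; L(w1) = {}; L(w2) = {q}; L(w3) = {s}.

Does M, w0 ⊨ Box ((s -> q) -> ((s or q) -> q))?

At w0: Box ((s -> q) -> ((s or q) -> q)) requires (s -> q) -> ((s or q) -> q) at every successor {w0, w2}.
  At w0: (s -> q) -> ((s or q) -> q) is true.
  At w2: (s -> q) -> ((s or q) -> q) is true.
So Box ((s -> q) -> ((s or q) -> q)) is true at w0.

Yes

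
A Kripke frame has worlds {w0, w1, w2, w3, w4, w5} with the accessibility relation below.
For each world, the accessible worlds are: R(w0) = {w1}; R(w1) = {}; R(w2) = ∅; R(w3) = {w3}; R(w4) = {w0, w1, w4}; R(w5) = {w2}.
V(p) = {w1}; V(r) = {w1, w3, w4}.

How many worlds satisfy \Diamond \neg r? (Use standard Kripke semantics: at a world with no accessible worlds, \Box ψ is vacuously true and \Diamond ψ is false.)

Let φ = \Diamond \neg r. Evaluate φ at each world:
  w0 (successors {w1}): φ is false.
  w1 (successors ∅): φ is false.
  w2 (successors ∅): φ is false.
  w3 (successors {w3}): φ is false.
  w4 (successors {w0, w1, w4}): φ is true.
  w5 (successors {w2}): φ is true.
For instance, at w5:
  At w5: \Diamond \neg r requires \neg r at some successor in {w2}.
    \neg r holds at w2, so \Diamond \neg r is true at w5.
Satisfying worlds: {w4, w5}

2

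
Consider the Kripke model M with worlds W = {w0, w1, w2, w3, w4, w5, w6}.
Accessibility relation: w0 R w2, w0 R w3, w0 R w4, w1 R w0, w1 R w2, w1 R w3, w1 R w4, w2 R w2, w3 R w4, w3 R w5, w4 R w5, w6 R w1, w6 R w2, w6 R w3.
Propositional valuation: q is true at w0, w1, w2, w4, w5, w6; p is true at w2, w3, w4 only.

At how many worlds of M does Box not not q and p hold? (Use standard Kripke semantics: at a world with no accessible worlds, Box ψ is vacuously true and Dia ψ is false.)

3

Let φ = Box not not q and p. Evaluate φ at each world:
  w0 (successors {w2, w3, w4}): φ is false.
  w1 (successors {w0, w2, w3, w4}): φ is false.
  w2 (successors {w2}): φ is true.
  w3 (successors {w4, w5}): φ is true.
  w4 (successors {w5}): φ is true.
  w5 (successors ∅): φ is false.
  w6 (successors {w1, w2, w3}): φ is false.
For instance, at w4:
  At w4: Box not not q is true, p is true, so Box not not q and p is true.
    At w4: Box not not q requires not not q at every successor {w5}.
      At w5: not not q is true.
    So Box not not q is true at w4.
Satisfying worlds: {w2, w3, w4}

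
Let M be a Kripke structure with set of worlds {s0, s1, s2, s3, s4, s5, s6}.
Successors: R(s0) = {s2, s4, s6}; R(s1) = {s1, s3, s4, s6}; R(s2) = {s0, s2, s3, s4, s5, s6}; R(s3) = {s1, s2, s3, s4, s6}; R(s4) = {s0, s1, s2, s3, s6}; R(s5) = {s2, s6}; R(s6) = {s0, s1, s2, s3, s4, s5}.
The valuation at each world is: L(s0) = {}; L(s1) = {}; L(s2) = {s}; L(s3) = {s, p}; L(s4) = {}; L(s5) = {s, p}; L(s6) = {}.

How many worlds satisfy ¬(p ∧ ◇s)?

5

Let φ = ¬(p ∧ ◇s). Evaluate φ at each world:
  s0 (successors {s2, s4, s6}): φ is true.
  s1 (successors {s1, s3, s4, s6}): φ is true.
  s2 (successors {s0, s2, s3, s4, s5, s6}): φ is true.
  s3 (successors {s1, s2, s3, s4, s6}): φ is false.
  s4 (successors {s0, s1, s2, s3, s6}): φ is true.
  s5 (successors {s2, s6}): φ is false.
  s6 (successors {s0, s1, s2, s3, s4, s5}): φ is true.
For instance, at s4:
  At s4: p ∧ ◇s is false, so ¬(p ∧ ◇s) is true.
    At s4: p is false, ◇s is true, so p ∧ ◇s is false.
      At s4: ◇s requires s at some successor in {s0, s1, s2, s3, s6}.
        s holds at s2, so ◇s is true at s4.
Satisfying worlds: {s0, s1, s2, s4, s6}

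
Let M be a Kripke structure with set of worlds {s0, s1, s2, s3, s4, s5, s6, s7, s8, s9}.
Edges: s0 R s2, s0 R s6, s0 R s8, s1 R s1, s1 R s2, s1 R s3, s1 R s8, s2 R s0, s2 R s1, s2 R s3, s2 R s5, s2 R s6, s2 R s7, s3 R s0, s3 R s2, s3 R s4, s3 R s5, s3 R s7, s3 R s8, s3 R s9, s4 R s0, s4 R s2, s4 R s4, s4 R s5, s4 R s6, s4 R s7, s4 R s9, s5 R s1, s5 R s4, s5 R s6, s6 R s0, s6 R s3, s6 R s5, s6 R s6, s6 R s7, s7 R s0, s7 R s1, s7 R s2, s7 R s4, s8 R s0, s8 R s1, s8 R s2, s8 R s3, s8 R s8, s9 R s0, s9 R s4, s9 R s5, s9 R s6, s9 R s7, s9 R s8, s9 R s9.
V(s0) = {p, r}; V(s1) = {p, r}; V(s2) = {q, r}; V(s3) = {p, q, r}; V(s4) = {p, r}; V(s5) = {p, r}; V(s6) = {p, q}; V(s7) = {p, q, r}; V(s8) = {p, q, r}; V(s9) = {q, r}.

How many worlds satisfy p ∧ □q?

Let φ = p ∧ □q. Evaluate φ at each world:
  s0 (successors {s2, s6, s8}): φ is true.
  s1 (successors {s1, s2, s3, s8}): φ is false.
  s2 (successors {s0, s1, s3, s5, s6, s7}): φ is false.
  s3 (successors {s0, s2, s4, s5, s7, s8, s9}): φ is false.
  s4 (successors {s0, s2, s4, s5, s6, s7, s9}): φ is false.
  s5 (successors {s1, s4, s6}): φ is false.
  s6 (successors {s0, s3, s5, s6, s7}): φ is false.
  s7 (successors {s0, s1, s2, s4}): φ is false.
  s8 (successors {s0, s1, s2, s3, s8}): φ is false.
  s9 (successors {s0, s4, s5, s6, s7, s8, s9}): φ is false.
For instance, at s1:
  At s1: p is true, □q is false, so p ∧ □q is false.
    At s1: □q requires q at every successor {s1, s2, s3, s8}.
      q fails at s1, so □q is false at s1.
Satisfying worlds: {s0}

1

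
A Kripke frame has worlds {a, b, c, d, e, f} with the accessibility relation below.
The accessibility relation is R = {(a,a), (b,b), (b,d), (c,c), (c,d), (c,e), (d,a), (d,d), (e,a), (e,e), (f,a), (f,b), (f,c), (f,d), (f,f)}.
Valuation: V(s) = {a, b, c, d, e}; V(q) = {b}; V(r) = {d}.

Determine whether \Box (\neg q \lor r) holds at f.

At f: \Box (\neg q \lor r) requires \neg q \lor r at every successor {a, b, c, d, f}.
  \neg q \lor r fails at b, so \Box (\neg q \lor r) is false at f.

No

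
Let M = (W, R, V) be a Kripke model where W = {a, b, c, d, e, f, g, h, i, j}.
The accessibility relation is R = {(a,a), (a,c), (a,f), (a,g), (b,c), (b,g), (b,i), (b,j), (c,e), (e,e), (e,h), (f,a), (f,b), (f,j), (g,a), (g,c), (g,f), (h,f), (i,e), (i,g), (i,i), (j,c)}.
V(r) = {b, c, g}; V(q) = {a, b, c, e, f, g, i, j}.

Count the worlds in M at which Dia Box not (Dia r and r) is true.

8

Let φ = Dia Box not (Dia r and r). Evaluate φ at each world:
  a (successors {a, c, f, g}): φ is true.
  b (successors {c, g, i, j}): φ is true.
  c (successors {e}): φ is true.
  d (successors ∅): φ is false.
  e (successors {e, h}): φ is true.
  f (successors {a, b, j}): φ is true.
  g (successors {a, c, f}): φ is true.
  h (successors {f}): φ is false.
  i (successors {e, g, i}): φ is true.
  j (successors {c}): φ is true.
For instance, at g:
  At g: Dia Box not (Dia r and r) requires Box not (Dia r and r) at some successor in {a, c, f}.
    Box not (Dia r and r) holds at c, so Dia Box not (Dia r and r) is true at g.
      At c: Box not (Dia r and r) requires not (Dia r and r) at every successor {e}.
        At e: not (Dia r and r) is true.
      So Box not (Dia r and r) is true at c.
Satisfying worlds: {a, b, c, e, f, g, i, j}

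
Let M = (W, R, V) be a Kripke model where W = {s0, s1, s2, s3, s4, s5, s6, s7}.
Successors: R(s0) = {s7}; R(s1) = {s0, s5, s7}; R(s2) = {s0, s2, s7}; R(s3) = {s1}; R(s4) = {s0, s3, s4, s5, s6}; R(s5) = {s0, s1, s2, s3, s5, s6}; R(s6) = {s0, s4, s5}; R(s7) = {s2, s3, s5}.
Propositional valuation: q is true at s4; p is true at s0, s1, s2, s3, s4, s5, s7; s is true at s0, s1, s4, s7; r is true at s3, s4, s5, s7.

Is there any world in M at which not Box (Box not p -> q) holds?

No

Let φ = not Box (Box not p -> q). Evaluate φ at each world:
  s0 (successors {s7}): φ is false.
  s1 (successors {s0, s5, s7}): φ is false.
  s2 (successors {s0, s2, s7}): φ is false.
  s3 (successors {s1}): φ is false.
  s4 (successors {s0, s3, s4, s5, s6}): φ is false.
  s5 (successors {s0, s1, s2, s3, s5, s6}): φ is false.
  s6 (successors {s0, s4, s5}): φ is false.
  s7 (successors {s2, s3, s5}): φ is false.
For instance, at s2:
  At s2: Box (Box not p -> q) is true, so not Box (Box not p -> q) is false.
    At s2: Box (Box not p -> q) requires Box not p -> q at every successor {s0, s2, s7}.
      At s0: Box not p -> q is true.
      At s2: Box not p -> q is true.
      At s7: Box not p -> q is true.
    So Box (Box not p -> q) is true at s2.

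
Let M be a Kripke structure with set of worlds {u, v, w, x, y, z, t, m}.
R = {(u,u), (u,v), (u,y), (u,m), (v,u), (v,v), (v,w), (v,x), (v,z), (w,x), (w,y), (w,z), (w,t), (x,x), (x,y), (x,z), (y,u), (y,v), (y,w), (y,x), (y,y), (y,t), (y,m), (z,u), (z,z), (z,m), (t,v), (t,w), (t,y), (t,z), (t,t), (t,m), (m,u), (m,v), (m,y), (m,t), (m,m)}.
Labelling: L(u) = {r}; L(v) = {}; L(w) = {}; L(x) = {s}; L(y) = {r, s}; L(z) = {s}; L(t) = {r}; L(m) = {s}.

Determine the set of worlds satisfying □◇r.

Let φ = □◇r. Evaluate φ at each world:
  u (successors {u, v, y, m}): φ is true.
  v (successors {u, v, w, x, z}): φ is true.
  w (successors {x, y, z, t}): φ is true.
  x (successors {x, y, z}): φ is true.
  y (successors {u, v, w, x, y, t, m}): φ is true.
  z (successors {u, z, m}): φ is true.
  t (successors {v, w, y, z, t, m}): φ is true.
  m (successors {u, v, y, t, m}): φ is true.
For instance, at v:
  At v: □◇r requires ◇r at every successor {u, v, w, x, z}.
    At u: ◇r is true.
    At v: ◇r is true.
    At w: ◇r is true.
    At x: ◇r is true.
    At z: ◇r is true.
  So □◇r is true at v.
Satisfying worlds: {u, v, w, x, y, z, t, m}

u, v, w, x, y, z, t, m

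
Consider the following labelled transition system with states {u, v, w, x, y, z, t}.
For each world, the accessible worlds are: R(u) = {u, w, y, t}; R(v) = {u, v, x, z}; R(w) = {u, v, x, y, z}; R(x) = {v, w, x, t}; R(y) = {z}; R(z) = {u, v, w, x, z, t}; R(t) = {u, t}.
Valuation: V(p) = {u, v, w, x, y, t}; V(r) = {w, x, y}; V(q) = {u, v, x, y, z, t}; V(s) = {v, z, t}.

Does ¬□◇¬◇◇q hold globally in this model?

Yes

Let φ = ¬□◇¬◇◇q. Evaluate φ at each world:
  u (successors {u, w, y, t}): φ is true.
  v (successors {u, v, x, z}): φ is true.
  w (successors {u, v, x, y, z}): φ is true.
  x (successors {v, w, x, t}): φ is true.
  y (successors {z}): φ is true.
  z (successors {u, v, w, x, z, t}): φ is true.
  t (successors {u, t}): φ is true.
For instance, at t:
  At t: □◇¬◇◇q is false, so ¬□◇¬◇◇q is true.
    At t: □◇¬◇◇q requires ◇¬◇◇q at every successor {u, t}.
      ◇¬◇◇q fails at u, so □◇¬◇◇q is false at t.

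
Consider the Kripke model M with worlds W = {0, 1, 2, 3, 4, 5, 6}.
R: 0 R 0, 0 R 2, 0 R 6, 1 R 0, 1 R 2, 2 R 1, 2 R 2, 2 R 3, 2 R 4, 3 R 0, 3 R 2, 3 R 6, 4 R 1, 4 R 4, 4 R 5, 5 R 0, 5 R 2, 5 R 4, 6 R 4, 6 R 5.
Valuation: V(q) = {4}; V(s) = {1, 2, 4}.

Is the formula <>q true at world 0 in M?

No

Recall that <>ψ holds at a world iff ψ holds at some accessible world.
At 0: <>q requires q at some successor in {0, 2, 6}.
  At 0: q is false.
  At 2: q is false.
  At 6: q is false.
So <>q is false at 0.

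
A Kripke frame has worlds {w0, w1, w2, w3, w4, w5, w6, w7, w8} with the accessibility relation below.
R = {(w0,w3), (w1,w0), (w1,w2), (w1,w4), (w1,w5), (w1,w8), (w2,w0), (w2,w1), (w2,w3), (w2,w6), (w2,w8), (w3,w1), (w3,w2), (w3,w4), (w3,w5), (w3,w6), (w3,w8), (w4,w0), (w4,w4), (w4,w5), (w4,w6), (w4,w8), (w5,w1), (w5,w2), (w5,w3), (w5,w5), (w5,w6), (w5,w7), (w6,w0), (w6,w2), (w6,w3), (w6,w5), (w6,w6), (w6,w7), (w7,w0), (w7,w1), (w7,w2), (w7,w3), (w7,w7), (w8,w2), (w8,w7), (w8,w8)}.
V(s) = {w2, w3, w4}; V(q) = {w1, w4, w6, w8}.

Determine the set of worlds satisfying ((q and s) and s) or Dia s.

Recall that Dia ψ holds at a world iff ψ holds at some accessible world.
Let φ = ((q and s) and s) or Dia s. Evaluate φ at each world:
  w0 (successors {w3}): φ is true.
  w1 (successors {w0, w2, w4, w5, w8}): φ is true.
  w2 (successors {w0, w1, w3, w6, w8}): φ is true.
  w3 (successors {w1, w2, w4, w5, w6, w8}): φ is true.
  w4 (successors {w0, w4, w5, w6, w8}): φ is true.
  w5 (successors {w1, w2, w3, w5, w6, w7}): φ is true.
  w6 (successors {w0, w2, w3, w5, w6, w7}): φ is true.
  w7 (successors {w0, w1, w2, w3, w7}): φ is true.
  w8 (successors {w2, w7, w8}): φ is true.
For instance, at w7:
  At w7: (q and s) and s is false, Dia s is true, so ((q and s) and s) or Dia s is true.
    At w7: Dia s requires s at some successor in {w0, w1, w2, w3, w7}.
      s holds at w2, so Dia s is true at w7.
Satisfying worlds: {w0, w1, w2, w3, w4, w5, w6, w7, w8}

w0, w1, w2, w3, w4, w5, w6, w7, w8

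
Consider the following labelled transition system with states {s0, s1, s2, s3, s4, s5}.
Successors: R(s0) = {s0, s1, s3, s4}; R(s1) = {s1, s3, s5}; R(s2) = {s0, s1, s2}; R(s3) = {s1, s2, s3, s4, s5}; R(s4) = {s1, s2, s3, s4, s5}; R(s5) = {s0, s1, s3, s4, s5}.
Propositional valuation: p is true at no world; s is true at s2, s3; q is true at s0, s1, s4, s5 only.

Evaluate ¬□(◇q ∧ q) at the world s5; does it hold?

Yes

Recall that □ψ holds at a world iff ψ holds at every accessible world, and ◇ψ holds iff ψ holds at some accessible world.
At s5: □(◇q ∧ q) is false, so ¬□(◇q ∧ q) is true.
  At s5: □(◇q ∧ q) requires ◇q ∧ q at every successor {s0, s1, s3, s4, s5}.
    ◇q ∧ q fails at s3, so □(◇q ∧ q) is false at s5.
      At s3: ◇q is true, q is false, so ◇q ∧ q is false.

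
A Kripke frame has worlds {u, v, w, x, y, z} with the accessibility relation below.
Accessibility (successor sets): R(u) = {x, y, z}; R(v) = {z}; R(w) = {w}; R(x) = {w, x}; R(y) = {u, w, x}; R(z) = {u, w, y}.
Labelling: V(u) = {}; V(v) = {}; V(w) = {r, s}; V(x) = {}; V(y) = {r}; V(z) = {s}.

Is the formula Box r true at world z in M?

No

At z: Box r requires r at every successor {u, w, y}.
  r fails at u, so Box r is false at z.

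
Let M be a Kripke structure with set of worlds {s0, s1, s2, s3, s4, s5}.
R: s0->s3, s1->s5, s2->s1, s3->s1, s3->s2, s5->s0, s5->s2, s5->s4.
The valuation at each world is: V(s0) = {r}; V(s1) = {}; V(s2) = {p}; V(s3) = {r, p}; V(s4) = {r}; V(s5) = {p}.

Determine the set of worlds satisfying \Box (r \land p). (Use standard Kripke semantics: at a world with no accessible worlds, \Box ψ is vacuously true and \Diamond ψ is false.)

s0, s4

Let φ = \Box (r \land p). Evaluate φ at each world:
  s0 (successors {s3}): φ is true.
  s1 (successors {s5}): φ is false.
  s2 (successors {s1}): φ is false.
  s3 (successors {s1, s2}): φ is false.
  s4 (successors ∅): φ is true.
  s5 (successors {s0, s2, s4}): φ is false.
For instance, at s3:
  At s3: \Box (r \land p) requires r \land p at every successor {s1, s2}.
    r \land p fails at s1, so \Box (r \land p) is false at s3.
Satisfying worlds: {s0, s4}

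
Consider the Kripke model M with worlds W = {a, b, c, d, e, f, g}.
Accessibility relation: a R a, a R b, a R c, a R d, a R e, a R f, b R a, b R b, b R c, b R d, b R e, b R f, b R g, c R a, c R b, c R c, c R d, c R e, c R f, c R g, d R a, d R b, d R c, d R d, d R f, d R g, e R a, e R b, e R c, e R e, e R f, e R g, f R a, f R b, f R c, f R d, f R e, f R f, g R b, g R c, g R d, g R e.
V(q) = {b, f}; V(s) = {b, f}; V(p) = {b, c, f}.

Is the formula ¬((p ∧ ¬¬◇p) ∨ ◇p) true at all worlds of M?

Let φ = ¬((p ∧ ¬¬◇p) ∨ ◇p). Evaluate φ at each world:
  a (successors {a, b, c, d, e, f}): φ is false.
  b (successors {a, b, c, d, e, f, g}): φ is false.
  c (successors {a, b, c, d, e, f, g}): φ is false.
  d (successors {a, b, c, d, f, g}): φ is false.
  e (successors {a, b, c, e, f, g}): φ is false.
  f (successors {a, b, c, d, e, f}): φ is false.
  g (successors {b, c, d, e}): φ is false.
Detail at a (counterexample):
  At a: (p ∧ ¬¬◇p) ∨ ◇p is true, so ¬((p ∧ ¬¬◇p) ∨ ◇p) is false.
    At a: p ∧ ¬¬◇p is false, ◇p is true, so (p ∧ ¬¬◇p) ∨ ◇p is true.
      At a: p is false, ¬¬◇p is true, so p ∧ ¬¬◇p is false.
      At a: ◇p requires p at some successor in {a, b, c, d, e, f}.
        p holds at b, so ◇p is true at a.

No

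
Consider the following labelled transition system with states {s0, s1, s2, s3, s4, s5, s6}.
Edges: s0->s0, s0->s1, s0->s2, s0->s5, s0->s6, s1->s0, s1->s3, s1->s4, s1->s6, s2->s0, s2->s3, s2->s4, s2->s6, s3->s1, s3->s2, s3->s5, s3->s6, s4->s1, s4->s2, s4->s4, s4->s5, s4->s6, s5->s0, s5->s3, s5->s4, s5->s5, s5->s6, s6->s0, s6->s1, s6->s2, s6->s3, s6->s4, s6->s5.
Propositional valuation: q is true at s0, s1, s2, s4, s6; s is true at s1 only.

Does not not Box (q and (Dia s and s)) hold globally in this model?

Let φ = not not Box (q and (Dia s and s)). Evaluate φ at each world:
  s0 (successors {s0, s1, s2, s5, s6}): φ is false.
  s1 (successors {s0, s3, s4, s6}): φ is false.
  s2 (successors {s0, s3, s4, s6}): φ is false.
  s3 (successors {s1, s2, s5, s6}): φ is false.
  s4 (successors {s1, s2, s4, s5, s6}): φ is false.
  s5 (successors {s0, s3, s4, s5, s6}): φ is false.
  s6 (successors {s0, s1, s2, s3, s4, s5}): φ is false.
Detail at s0 (counterexample):
  At s0: not Box (q and (Dia s and s)) is true, so not not Box (q and (Dia s and s)) is false.
    At s0: Box (q and (Dia s and s)) is false, so not Box (q and (Dia s and s)) is true.
      At s0: Box (q and (Dia s and s)) requires q and (Dia s and s) at every successor {s0, s1, s2, s5, s6}.
        q and (Dia s and s) fails at s0, so Box (q and (Dia s and s)) is false at s0.

No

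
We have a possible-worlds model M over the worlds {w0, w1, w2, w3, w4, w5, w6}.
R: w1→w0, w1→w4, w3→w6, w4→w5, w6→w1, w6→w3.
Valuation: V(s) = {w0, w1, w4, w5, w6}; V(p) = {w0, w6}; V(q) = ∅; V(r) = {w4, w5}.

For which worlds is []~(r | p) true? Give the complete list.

w0, w2, w5, w6

Let φ = []~(r | p). Evaluate φ at each world:
  w0 (successors ∅): φ is true.
  w1 (successors {w0, w4}): φ is false.
  w2 (successors ∅): φ is true.
  w3 (successors {w6}): φ is false.
  w4 (successors {w5}): φ is false.
  w5 (successors ∅): φ is true.
  w6 (successors {w1, w3}): φ is true.
For instance, at w3:
  At w3: []~(r | p) requires ~(r | p) at every successor {w6}.
    ~(r | p) fails at w6, so []~(r | p) is false at w3.
Satisfying worlds: {w0, w2, w5, w6}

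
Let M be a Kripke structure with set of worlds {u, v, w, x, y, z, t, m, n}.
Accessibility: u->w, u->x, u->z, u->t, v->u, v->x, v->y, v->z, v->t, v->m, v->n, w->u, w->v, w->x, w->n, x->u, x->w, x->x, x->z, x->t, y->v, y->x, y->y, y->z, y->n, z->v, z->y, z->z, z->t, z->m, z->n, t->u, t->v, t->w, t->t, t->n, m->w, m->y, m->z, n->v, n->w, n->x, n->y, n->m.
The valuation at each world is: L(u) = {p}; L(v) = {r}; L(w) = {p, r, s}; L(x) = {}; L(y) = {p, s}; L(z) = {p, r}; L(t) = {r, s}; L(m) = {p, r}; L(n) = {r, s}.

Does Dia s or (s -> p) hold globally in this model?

Recall that Dia ψ holds at a world iff ψ holds at some accessible world.
Let φ = Dia s or (s -> p). Evaluate φ at each world:
  u (successors {w, x, z, t}): φ is true.
  v (successors {u, x, y, z, t, m, n}): φ is true.
  w (successors {u, v, x, n}): φ is true.
  x (successors {u, w, x, z, t}): φ is true.
  y (successors {v, x, y, z, n}): φ is true.
  z (successors {v, y, z, t, m, n}): φ is true.
  t (successors {u, v, w, t, n}): φ is true.
  m (successors {w, y, z}): φ is true.
  n (successors {v, w, x, y, m}): φ is true.
For instance, at z:
  At z: Dia s is true, s -> p is true, so Dia s or (s -> p) is true.
    At z: Dia s requires s at some successor in {v, y, z, t, m, n}.
      s holds at y, so Dia s is true at z.

Yes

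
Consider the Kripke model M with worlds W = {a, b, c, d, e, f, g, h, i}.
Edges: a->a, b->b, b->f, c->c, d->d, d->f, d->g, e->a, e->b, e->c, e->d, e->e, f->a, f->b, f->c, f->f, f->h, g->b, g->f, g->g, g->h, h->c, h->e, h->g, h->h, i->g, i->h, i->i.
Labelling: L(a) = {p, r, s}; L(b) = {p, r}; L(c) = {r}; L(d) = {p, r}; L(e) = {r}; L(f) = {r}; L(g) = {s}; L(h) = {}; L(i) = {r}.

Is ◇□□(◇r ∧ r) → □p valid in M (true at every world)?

No

Let φ = ◇□□(◇r ∧ r) → □p. Evaluate φ at each world:
  a (successors {a}): φ is true.
  b (successors {b, f}): φ is true.
  c (successors {c}): φ is false.
  d (successors {d, f, g}): φ is true.
  e (successors {a, b, c, d, e}): φ is false.
  f (successors {a, b, c, f, h}): φ is false.
  g (successors {b, f, g, h}): φ is true.
  h (successors {c, e, g, h}): φ is false.
  i (successors {g, h, i}): φ is true.
Detail at c (counterexample):
  At c: ◇□□(◇r ∧ r) is true, □p is false, so ◇□□(◇r ∧ r) → □p is false.
    At c: ◇□□(◇r ∧ r) requires □□(◇r ∧ r) at some successor in {c}.
      □□(◇r ∧ r) holds at c, so ◇□□(◇r ∧ r) is true at c.
    At c: □p requires p at every successor {c}.
      p fails at c, so □p is false at c.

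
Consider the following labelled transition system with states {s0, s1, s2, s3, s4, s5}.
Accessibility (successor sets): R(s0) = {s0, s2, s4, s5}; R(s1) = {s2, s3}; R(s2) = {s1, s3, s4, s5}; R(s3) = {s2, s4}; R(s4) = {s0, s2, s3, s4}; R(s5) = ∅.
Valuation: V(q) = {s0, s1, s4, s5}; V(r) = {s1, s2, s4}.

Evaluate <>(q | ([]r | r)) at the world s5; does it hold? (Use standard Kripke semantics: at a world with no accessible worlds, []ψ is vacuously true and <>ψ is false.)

At s5: no accessible worlds, so <>(q | ([]r | r)) is false.

No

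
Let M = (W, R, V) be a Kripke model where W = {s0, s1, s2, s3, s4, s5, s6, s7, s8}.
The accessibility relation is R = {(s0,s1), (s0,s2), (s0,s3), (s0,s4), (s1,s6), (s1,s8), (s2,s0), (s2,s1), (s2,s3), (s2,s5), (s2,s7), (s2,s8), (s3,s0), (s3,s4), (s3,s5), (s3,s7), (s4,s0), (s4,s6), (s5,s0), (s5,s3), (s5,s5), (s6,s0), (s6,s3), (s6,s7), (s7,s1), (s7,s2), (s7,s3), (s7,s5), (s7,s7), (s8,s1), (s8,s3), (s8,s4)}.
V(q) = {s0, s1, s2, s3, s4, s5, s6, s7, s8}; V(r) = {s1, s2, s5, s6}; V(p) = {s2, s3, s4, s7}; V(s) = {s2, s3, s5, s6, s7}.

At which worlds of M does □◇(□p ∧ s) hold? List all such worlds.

Recall that □ψ holds at a world iff ψ holds at every accessible world, and ◇ψ holds iff ψ holds at some accessible world.
Let φ = □◇(□p ∧ s). Evaluate φ at each world:
  s0 (successors {s1, s2, s3, s4}): φ is false.
  s1 (successors {s6, s8}): φ is false.
  s2 (successors {s0, s1, s3, s5, s7, s8}): φ is false.
  s3 (successors {s0, s4, s5, s7}): φ is false.
  s4 (successors {s0, s6}): φ is false.
  s5 (successors {s0, s3, s5}): φ is false.
  s6 (successors {s0, s3, s7}): φ is false.
  s7 (successors {s1, s2, s3, s5, s7}): φ is false.
  s8 (successors {s1, s3, s4}): φ is false.
For instance, at s1:
  At s1: □◇(□p ∧ s) requires ◇(□p ∧ s) at every successor {s6, s8}.
    ◇(□p ∧ s) fails at s6, so □◇(□p ∧ s) is false at s1.
      At s6: ◇(□p ∧ s) requires □p ∧ s at some successor in {s0, s3, s7}.
        At s0: □p ∧ s is false.
        At s3: □p ∧ s is false.
        At s7: □p ∧ s is false.
      So ◇(□p ∧ s) is false at s6.
Satisfying worlds: none.

none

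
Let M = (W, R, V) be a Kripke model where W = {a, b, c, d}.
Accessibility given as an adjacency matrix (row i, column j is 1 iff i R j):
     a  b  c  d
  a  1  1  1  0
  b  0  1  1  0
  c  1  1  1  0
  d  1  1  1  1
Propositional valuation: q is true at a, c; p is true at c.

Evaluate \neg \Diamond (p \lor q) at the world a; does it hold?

Recall that \Diamond ψ holds at a world iff ψ holds at some accessible world.
At a: \Diamond (p \lor q) is true, so \neg \Diamond (p \lor q) is false.
  At a: \Diamond (p \lor q) requires p \lor q at some successor in {a, b, c}.
    p \lor q holds at a, so \Diamond (p \lor q) is true at a.

No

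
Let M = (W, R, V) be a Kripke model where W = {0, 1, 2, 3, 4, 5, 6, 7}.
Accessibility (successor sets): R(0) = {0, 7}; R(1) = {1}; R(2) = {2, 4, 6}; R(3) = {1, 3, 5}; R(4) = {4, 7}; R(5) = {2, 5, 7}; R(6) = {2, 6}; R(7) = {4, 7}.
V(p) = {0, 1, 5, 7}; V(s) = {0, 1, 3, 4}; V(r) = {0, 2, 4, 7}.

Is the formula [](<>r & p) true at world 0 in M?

Yes

Recall that []ψ holds at a world iff ψ holds at every accessible world, and <>ψ holds iff ψ holds at some accessible world.
At 0: [](<>r & p) requires <>r & p at every successor {0, 7}.
    At 0: <>r is true, p is true, so <>r & p is true.
      At 0: <>r requires r at some successor in {0, 7}.
        r holds at 0, so <>r is true at 0.
    At 7: <>r is true, p is true, so <>r & p is true.
      At 7: <>r requires r at some successor in {4, 7}.
        r holds at 4, so <>r is true at 7.
So [](<>r & p) is true at 0.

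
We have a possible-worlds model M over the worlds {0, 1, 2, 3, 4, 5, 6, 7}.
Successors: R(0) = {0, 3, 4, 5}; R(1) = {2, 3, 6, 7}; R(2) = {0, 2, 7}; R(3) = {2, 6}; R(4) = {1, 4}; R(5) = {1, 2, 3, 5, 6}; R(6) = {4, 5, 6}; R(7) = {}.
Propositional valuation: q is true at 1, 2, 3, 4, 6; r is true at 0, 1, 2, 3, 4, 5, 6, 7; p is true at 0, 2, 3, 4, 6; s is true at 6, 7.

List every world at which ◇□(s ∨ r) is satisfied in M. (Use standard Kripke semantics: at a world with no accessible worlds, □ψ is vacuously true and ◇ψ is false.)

Let φ = ◇□(s ∨ r). Evaluate φ at each world:
  0 (successors {0, 3, 4, 5}): φ is true.
  1 (successors {2, 3, 6, 7}): φ is true.
  2 (successors {0, 2, 7}): φ is true.
  3 (successors {2, 6}): φ is true.
  4 (successors {1, 4}): φ is true.
  5 (successors {1, 2, 3, 5, 6}): φ is true.
  6 (successors {4, 5, 6}): φ is true.
  7 (successors ∅): φ is false.
For instance, at 1:
  At 1: ◇□(s ∨ r) requires □(s ∨ r) at some successor in {2, 3, 6, 7}.
    □(s ∨ r) holds at 2, so ◇□(s ∨ r) is true at 1.
      At 2: □(s ∨ r) requires s ∨ r at every successor {0, 2, 7}.
        At 0: s ∨ r is true.
        At 2: s ∨ r is true.
        At 7: s ∨ r is true.
      So □(s ∨ r) is true at 2.
Satisfying worlds: {0, 1, 2, 3, 4, 5, 6}

0, 1, 2, 3, 4, 5, 6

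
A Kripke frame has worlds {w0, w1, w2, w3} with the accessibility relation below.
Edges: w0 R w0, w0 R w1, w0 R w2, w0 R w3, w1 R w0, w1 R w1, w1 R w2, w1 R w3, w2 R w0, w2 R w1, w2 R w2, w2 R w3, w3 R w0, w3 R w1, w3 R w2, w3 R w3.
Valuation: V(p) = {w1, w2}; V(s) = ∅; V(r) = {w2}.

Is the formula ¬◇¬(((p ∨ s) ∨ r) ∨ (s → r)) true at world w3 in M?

Yes

At w3: ◇¬(((p ∨ s) ∨ r) ∨ (s → r)) is false, so ¬◇¬(((p ∨ s) ∨ r) ∨ (s → r)) is true.
  At w3: ◇¬(((p ∨ s) ∨ r) ∨ (s → r)) requires ¬(((p ∨ s) ∨ r) ∨ (s → r)) at some successor in {w0, w1, w2, w3}.
    At w0: ¬(((p ∨ s) ∨ r) ∨ (s → r)) is false.
    At w1: ¬(((p ∨ s) ∨ r) ∨ (s → r)) is false.
    At w2: ¬(((p ∨ s) ∨ r) ∨ (s → r)) is false.
    At w3: ¬(((p ∨ s) ∨ r) ∨ (s → r)) is false.
  So ◇¬(((p ∨ s) ∨ r) ∨ (s → r)) is false at w3.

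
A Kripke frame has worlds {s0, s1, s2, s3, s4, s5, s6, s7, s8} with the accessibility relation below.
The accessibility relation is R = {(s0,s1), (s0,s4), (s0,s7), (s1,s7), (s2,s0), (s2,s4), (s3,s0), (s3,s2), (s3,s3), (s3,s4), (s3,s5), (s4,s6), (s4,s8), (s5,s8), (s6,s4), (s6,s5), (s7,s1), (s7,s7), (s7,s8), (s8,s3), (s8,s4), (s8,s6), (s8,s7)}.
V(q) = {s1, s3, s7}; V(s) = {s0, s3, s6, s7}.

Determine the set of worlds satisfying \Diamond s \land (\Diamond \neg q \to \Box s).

Recall that \Box ψ holds at a world iff ψ holds at every accessible world, and \Diamond ψ holds iff ψ holds at some accessible world.
Let φ = \Diamond s \land (\Diamond \neg q \to \Box s). Evaluate φ at each world:
  s0 (successors {s1, s4, s7}): φ is false.
  s1 (successors {s7}): φ is true.
  s2 (successors {s0, s4}): φ is false.
  s3 (successors {s0, s2, s3, s4, s5}): φ is false.
  s4 (successors {s6, s8}): φ is false.
  s5 (successors {s8}): φ is false.
  s6 (successors {s4, s5}): φ is false.
  s7 (successors {s1, s7, s8}): φ is false.
  s8 (successors {s3, s4, s6, s7}): φ is false.
For instance, at s8:
  At s8: \Diamond s is true, \Diamond \neg q \to \Box s is false, so \Diamond s \land (\Diamond \neg q \to \Box s) is false.
    At s8: \Diamond s requires s at some successor in {s3, s4, s6, s7}.
      s holds at s3, so \Diamond s is true at s8.
    At s8: \Diamond \neg q is true, \Box s is false, so \Diamond \neg q \to \Box s is false.
      At s8: \Diamond \neg q requires \neg q at some successor in {s3, s4, s6, s7}.
        \neg q holds at s4, so \Diamond \neg q is true at s8.
      At s8: \Box s requires s at every successor {s3, s4, s6, s7}.
        s fails at s4, so \Box s is false at s8.
Satisfying worlds: {s1}

s1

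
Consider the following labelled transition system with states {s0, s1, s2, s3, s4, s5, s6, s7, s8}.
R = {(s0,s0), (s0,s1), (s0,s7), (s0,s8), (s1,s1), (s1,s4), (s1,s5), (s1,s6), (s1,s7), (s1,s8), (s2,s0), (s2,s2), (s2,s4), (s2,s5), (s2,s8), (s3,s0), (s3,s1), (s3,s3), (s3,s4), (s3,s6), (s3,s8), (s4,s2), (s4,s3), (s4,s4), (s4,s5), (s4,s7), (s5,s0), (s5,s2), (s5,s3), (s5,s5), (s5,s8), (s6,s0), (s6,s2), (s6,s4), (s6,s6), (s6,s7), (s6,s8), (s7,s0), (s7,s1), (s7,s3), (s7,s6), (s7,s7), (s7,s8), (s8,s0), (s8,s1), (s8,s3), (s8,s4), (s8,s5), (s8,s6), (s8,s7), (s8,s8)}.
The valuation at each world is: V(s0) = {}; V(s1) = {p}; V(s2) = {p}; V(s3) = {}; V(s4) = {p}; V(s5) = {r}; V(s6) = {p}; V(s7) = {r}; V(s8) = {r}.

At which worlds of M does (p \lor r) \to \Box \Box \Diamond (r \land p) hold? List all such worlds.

s0, s3

Recall that \Box ψ holds at a world iff ψ holds at every accessible world, and \Diamond ψ holds iff ψ holds at some accessible world.
Let φ = (p \lor r) \to \Box \Box \Diamond (r \land p). Evaluate φ at each world:
  s0 (successors {s0, s1, s7, s8}): φ is true.
  s1 (successors {s1, s4, s5, s6, s7, s8}): φ is false.
  s2 (successors {s0, s2, s4, s5, s8}): φ is false.
  s3 (successors {s0, s1, s3, s4, s6, s8}): φ is true.
  s4 (successors {s2, s3, s4, s5, s7}): φ is false.
  s5 (successors {s0, s2, s3, s5, s8}): φ is false.
  s6 (successors {s0, s2, s4, s6, s7, s8}): φ is false.
  s7 (successors {s0, s1, s3, s6, s7, s8}): φ is false.
  s8 (successors {s0, s1, s3, s4, s5, s6, s7, s8}): φ is false.
For instance, at s7:
  At s7: p \lor r is true, \Box \Box \Diamond (r \land p) is false, so (p \lor r) \to \Box \Box \Diamond (r \land p) is false.
    At s7: \Box \Box \Diamond (r \land p) requires \Box \Diamond (r \land p) at every successor {s0, s1, s3, s6, s7, s8}.
      \Box \Diamond (r \land p) fails at s0, so \Box \Box \Diamond (r \land p) is false at s7.
Satisfying worlds: {s0, s3}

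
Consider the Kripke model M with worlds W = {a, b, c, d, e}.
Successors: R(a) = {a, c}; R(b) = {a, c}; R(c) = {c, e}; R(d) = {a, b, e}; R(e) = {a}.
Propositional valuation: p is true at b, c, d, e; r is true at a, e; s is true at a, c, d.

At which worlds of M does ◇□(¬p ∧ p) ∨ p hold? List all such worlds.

Recall that □ψ holds at a world iff ψ holds at every accessible world, and ◇ψ holds iff ψ holds at some accessible world.
Let φ = ◇□(¬p ∧ p) ∨ p. Evaluate φ at each world:
  a (successors {a, c}): φ is false.
  b (successors {a, c}): φ is true.
  c (successors {c, e}): φ is true.
  d (successors {a, b, e}): φ is true.
  e (successors {a}): φ is true.
For instance, at a:
  At a: ◇□(¬p ∧ p) is false, p is false, so ◇□(¬p ∧ p) ∨ p is false.
    At a: ◇□(¬p ∧ p) requires □(¬p ∧ p) at some successor in {a, c}.
      At a: □(¬p ∧ p) is false.
      At c: □(¬p ∧ p) is false.
    So ◇□(¬p ∧ p) is false at a.
Satisfying worlds: {b, c, d, e}

b, c, d, e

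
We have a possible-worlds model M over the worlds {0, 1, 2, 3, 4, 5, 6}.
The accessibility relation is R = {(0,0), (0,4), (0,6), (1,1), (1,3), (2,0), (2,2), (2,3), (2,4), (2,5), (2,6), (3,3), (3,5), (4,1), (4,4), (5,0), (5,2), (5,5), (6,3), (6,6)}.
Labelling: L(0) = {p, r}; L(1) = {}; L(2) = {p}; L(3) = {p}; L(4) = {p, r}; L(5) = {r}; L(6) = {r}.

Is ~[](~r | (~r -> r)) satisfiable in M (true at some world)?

No

Let φ = ~[](~r | (~r -> r)). Evaluate φ at each world:
  0 (successors {0, 4, 6}): φ is false.
  1 (successors {1, 3}): φ is false.
  2 (successors {0, 2, 3, 4, 5, 6}): φ is false.
  3 (successors {3, 5}): φ is false.
  4 (successors {1, 4}): φ is false.
  5 (successors {0, 2, 5}): φ is false.
  6 (successors {3, 6}): φ is false.
For instance, at 1:
  At 1: [](~r | (~r -> r)) is true, so ~[](~r | (~r -> r)) is false.
    At 1: [](~r | (~r -> r)) requires ~r | (~r -> r) at every successor {1, 3}.
      At 1: ~r | (~r -> r) is true.
      At 3: ~r | (~r -> r) is true.
    So [](~r | (~r -> r)) is true at 1.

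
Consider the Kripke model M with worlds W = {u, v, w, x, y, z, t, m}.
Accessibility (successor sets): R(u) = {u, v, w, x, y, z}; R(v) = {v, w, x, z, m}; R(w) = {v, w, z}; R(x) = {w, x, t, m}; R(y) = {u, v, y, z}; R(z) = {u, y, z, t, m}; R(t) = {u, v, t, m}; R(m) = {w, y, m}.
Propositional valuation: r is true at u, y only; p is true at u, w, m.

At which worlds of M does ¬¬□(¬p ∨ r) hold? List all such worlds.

y

Let φ = ¬¬□(¬p ∨ r). Evaluate φ at each world:
  u (successors {u, v, w, x, y, z}): φ is false.
  v (successors {v, w, x, z, m}): φ is false.
  w (successors {v, w, z}): φ is false.
  x (successors {w, x, t, m}): φ is false.
  y (successors {u, v, y, z}): φ is true.
  z (successors {u, y, z, t, m}): φ is false.
  t (successors {u, v, t, m}): φ is false.
  m (successors {w, y, m}): φ is false.
For instance, at m:
  At m: ¬□(¬p ∨ r) is true, so ¬¬□(¬p ∨ r) is false.
    At m: □(¬p ∨ r) is false, so ¬□(¬p ∨ r) is true.
      At m: □(¬p ∨ r) requires ¬p ∨ r at every successor {w, y, m}.
        ¬p ∨ r fails at w, so □(¬p ∨ r) is false at m.
Satisfying worlds: {y}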